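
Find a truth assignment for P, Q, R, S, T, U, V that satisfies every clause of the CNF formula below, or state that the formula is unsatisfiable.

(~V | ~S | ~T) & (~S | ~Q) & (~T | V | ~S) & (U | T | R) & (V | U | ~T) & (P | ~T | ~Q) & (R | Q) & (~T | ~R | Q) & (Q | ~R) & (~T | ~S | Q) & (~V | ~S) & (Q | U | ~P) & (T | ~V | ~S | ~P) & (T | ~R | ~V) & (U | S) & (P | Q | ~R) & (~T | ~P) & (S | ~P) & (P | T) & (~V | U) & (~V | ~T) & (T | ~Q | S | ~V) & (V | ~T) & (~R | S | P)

UNSATISFIABLE

Case S = 0:
Unit clause (U) forces U = 1.
Unit clause (~P) forces P = 0.
Unit clause (T) forces T = 1.
Unit clause (~Q) forces Q = 0.
Unit clause (R) forces R = 1.
But (~R) is also a unit clause — contradiction.
That branch fails; take S = 1 instead.
Unit clause (~Q) forces Q = 0.
Unit clause (R) forces R = 1.
But (~R) is also a unit clause — contradiction.
Both values of S lead to a conflict.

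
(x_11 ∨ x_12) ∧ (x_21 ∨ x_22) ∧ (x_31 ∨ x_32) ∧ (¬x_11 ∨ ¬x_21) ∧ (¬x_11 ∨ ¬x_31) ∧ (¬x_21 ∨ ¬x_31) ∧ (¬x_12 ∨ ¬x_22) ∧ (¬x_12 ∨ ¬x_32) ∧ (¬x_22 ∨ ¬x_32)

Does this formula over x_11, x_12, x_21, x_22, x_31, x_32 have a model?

Case x_11 = True:
Unit clause (¬x_21) forces x_21 = False.
Unit clause (x_22) forces x_22 = True.
Unit clause (¬x_31) forces x_31 = False.
Unit clause (x_32) forces x_32 = True.
But (¬x_32) is also a unit clause — contradiction.
That branch fails; take x_11 = False instead.
Unit clause (x_12) forces x_12 = True.
Unit clause (¬x_22) forces x_22 = False.
Unit clause (x_21) forces x_21 = True.
Unit clause (¬x_31) forces x_31 = False.
Unit clause (x_32) forces x_32 = True.
But (¬x_32) is also a unit clause — contradiction.
Neither x_11 = True nor x_11 = False works.
No assignment satisfies every clause.

No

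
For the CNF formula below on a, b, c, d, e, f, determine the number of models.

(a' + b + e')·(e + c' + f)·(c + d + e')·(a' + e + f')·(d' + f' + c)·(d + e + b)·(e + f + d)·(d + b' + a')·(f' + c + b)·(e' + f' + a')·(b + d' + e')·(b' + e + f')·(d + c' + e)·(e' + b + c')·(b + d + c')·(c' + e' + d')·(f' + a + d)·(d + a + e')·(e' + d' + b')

5

There are 2^6 = 64 truth assignments over (a, b, c, d, e, f).
Split on c. With c = 1, the clauses containing c are satisfied and c' drops from the rest; 1 of the 2^5 = 32 assignments to the other variables satisfy what remains.
With c = 0, by the same count on the reduced clause set, 4 assignments work.
Total: 1 + 4 = 5.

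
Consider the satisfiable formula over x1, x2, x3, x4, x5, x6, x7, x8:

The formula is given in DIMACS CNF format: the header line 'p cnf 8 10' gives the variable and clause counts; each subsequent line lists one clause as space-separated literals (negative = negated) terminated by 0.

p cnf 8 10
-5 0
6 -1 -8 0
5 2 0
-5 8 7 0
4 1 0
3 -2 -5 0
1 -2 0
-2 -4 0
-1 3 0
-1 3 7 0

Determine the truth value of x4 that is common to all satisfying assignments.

False

Suppose x4 = True.
The clause (¬x5) is unit, so x5 = False.
The clause (x2) is unit, so x2 = True.
Now (¬x2) is unsatisfied and unit — conflict.
So every satisfying assignment has x4 = False.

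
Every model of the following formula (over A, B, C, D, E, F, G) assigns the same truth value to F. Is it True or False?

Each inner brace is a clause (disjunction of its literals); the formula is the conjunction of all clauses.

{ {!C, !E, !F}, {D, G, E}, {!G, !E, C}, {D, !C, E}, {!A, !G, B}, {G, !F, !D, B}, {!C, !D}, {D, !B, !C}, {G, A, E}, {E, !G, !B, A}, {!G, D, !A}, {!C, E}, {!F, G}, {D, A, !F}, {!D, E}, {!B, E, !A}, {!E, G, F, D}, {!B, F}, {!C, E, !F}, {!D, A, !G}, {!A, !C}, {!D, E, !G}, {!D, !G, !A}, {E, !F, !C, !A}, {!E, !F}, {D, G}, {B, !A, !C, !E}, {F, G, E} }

False

Suppose F = true.
From the singleton clause (G), G = true.
From the singleton clause (!E), E = false.
From the singleton clause (!C), C = false.
From the singleton clause (!D), D = false.
From the singleton clause (!A), A = false.
That conflicts with the unit clause (A).
So every satisfying assignment has F = False.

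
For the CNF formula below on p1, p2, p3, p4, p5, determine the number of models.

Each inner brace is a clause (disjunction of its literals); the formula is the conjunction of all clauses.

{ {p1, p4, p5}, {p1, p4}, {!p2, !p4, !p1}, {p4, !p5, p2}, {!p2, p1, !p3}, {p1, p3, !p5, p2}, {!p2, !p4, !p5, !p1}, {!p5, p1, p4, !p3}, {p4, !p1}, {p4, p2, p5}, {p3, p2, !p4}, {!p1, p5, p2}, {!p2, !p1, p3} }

There are 2^5 = 32 truth assignments over (p1, p2, p3, p4, p5).
Split on p5. With p5 = true, the clauses containing p5 are satisfied and !p5 drops from the rest; 3 of the 2^4 = 16 assignments to the other variables satisfy what remains.
With p5 = false, by the same count on the reduced clause set, 2 assignments work.
(One model: p1=F, p2=F, p3=T, p4=T, p5=F.)
Total: 3 + 2 = 5.

5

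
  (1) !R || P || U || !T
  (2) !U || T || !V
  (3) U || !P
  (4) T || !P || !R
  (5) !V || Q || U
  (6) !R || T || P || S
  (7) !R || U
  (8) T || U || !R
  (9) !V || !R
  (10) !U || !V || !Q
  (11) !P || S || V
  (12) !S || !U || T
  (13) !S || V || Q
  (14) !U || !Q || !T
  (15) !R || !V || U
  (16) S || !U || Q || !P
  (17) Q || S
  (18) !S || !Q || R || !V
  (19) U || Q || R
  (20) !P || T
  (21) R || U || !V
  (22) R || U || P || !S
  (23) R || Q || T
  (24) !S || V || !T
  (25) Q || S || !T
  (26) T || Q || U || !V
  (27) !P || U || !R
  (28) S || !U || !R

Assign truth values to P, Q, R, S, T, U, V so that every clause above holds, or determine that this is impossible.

Branch on U: set U = false.
Unit clause (!P) forces P = false.
Unit clause (!R) forces R = false.
Unit clause (Q) forces Q = true.
Unit clause (!V) forces V = false.
Unit clause (!S) forces S = false.
All clauses hold; T can take either value.

P=false, Q=true, R=false, S=false, T=true, U=false, V=false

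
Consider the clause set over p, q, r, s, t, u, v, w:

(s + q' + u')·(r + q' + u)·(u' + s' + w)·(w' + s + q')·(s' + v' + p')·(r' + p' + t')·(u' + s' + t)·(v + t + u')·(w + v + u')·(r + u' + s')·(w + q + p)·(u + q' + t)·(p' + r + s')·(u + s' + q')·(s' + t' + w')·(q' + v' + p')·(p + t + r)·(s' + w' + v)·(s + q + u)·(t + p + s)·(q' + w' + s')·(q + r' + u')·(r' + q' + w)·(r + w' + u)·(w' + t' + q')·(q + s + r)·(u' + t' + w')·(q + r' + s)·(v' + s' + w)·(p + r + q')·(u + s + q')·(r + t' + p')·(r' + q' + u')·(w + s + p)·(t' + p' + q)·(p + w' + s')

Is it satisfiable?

Try s = 1.
Try u = 0.
(q') alone gives q = 0.
Try v = 0.
(w') alone gives w = 0.
(p) alone gives p = 1.
(r) alone gives r = 1.
(t') alone gives t = 0.
All clauses are satisfied.
A satisfying assignment: p: 1, q: 0, r: 1, s: 1, t: 0, u: 0, v: 0, w: 0.

Yes, satisfiable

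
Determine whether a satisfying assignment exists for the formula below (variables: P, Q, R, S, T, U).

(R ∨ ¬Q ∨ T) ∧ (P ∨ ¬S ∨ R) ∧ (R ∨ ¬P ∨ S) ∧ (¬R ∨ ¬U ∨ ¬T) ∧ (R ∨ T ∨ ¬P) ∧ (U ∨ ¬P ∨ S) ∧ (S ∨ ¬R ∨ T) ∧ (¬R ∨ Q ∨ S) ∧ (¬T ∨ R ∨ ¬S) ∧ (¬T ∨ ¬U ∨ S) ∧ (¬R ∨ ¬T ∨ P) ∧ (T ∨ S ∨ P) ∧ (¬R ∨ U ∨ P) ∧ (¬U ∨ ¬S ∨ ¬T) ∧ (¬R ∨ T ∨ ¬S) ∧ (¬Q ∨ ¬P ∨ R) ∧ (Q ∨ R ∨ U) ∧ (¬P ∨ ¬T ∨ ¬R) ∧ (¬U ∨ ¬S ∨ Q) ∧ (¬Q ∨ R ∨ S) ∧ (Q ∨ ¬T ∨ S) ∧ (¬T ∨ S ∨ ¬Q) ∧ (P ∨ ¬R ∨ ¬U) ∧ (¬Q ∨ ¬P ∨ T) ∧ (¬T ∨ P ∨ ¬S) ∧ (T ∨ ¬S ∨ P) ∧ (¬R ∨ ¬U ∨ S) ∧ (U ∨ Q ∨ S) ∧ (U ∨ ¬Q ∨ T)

Branch on R: set R = True.
Branch on U: set U = False.
From the singleton clause (P), P = True.
From the singleton clause (S), S = True.
From the singleton clause (T), T = True.
That conflicts with the unit clause (¬T).
That branch fails; take U = True instead.
From the singleton clause (¬T), T = False.
From the singleton clause (S), S = True.
That conflicts with the unit clause (¬S).
Either choice for U ends in contradiction.
That branch fails; take R = False instead.
Branch on Q: set Q = False.
From the singleton clause (U), U = True.
From the singleton clause (¬S), S = False.
From the singleton clause (¬P), P = False.
From the singleton clause (¬T), T = False.
That conflicts with the unit clause (T).
That branch fails; take Q = True instead.
From the singleton clause (T), T = True.
From the singleton clause (¬S), S = False.
That conflicts with the unit clause (S).
Either choice for Q ends in contradiction.
Either choice for R ends in contradiction.
No assignment satisfies every clause.

No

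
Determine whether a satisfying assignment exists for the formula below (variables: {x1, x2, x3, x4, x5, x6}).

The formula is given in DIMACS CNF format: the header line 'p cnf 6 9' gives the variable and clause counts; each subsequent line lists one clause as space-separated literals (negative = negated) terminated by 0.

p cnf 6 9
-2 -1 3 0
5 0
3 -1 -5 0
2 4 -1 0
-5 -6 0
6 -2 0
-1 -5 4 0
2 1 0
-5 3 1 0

Satisfiable

From the singleton clause (x5), x5 = True.
From the singleton clause (¬x6), x6 = False.
From the singleton clause (¬x2), x2 = False.
From the singleton clause (x1), x1 = True.
From the singleton clause (x3), x3 = True.
From the singleton clause (x4), x4 = True.
Every clause now holds.
A satisfying assignment: x1 ↦ True, x2 ↦ False, x3 ↦ True, x4 ↦ True, x5 ↦ True, x6 ↦ False.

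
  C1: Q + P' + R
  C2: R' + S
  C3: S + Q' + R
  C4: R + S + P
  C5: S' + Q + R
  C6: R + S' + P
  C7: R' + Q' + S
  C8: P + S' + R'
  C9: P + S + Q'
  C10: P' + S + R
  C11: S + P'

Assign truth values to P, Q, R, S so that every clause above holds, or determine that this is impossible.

Try R = 0.
Try Q = 1.
The clause (S) is unit, so S = 1.
The clause (P) is unit, so P = 1.
Every clause now holds.

P ↦ 1, Q ↦ 1, R ↦ 0, S ↦ 1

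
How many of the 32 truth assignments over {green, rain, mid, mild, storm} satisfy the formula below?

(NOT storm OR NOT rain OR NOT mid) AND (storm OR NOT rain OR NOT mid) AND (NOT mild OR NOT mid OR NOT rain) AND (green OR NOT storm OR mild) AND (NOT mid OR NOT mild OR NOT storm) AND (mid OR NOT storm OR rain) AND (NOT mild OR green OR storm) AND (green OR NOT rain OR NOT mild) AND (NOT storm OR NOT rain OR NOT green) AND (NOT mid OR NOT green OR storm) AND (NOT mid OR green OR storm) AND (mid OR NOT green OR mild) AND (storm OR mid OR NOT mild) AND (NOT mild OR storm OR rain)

3

There are 2^5 = 32 truth assignments over (green, rain, mid, mild, storm).
Split on mid. With mid = true, the clauses containing mid are satisfied and NOT mid drops from the rest; 1 of the 2^4 = 16 assignments to the other variables satisfy what remains.
With mid = false, by the same count on the reduced clause set, 2 assignments work.
(One model: green=F, rain=F, mid=F, mild=F, storm=F.)
Total: 1 + 2 = 3.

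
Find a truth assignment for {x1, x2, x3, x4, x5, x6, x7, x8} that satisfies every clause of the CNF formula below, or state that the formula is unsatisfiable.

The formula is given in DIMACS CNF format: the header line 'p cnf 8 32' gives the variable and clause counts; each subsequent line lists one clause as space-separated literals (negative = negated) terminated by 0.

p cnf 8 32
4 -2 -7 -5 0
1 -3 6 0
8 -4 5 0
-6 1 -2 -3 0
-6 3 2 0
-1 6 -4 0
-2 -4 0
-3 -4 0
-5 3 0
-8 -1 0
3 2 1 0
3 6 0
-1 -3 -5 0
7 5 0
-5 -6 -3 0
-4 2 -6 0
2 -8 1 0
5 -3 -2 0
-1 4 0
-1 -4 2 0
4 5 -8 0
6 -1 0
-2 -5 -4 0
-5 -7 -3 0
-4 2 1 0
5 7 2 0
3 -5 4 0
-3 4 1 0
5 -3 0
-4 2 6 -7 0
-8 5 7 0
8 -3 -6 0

x1=False,  x2=True,  x3=False,  x4=False,  x5=False,  x6=True,  x7=True,  x8=False

Suppose x2 = True.
(¬x4) alone gives x4 = False.
(¬x1) alone gives x1 = False.
(¬x3) alone gives x3 = False.
(¬x5) alone gives x5 = False.
(x6) alone gives x6 = True.
(x7) alone gives x7 = True.
(¬x8) alone gives x8 = False.
All clauses are satisfied.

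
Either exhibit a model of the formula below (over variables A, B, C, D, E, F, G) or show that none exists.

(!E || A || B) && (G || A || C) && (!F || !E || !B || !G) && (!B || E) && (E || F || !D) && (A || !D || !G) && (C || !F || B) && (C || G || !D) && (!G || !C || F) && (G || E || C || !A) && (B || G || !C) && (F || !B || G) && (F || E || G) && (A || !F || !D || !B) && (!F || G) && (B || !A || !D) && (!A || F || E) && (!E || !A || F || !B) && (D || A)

A ↦ true,  B ↦ false,  C ↦ false,  D ↦ false,  E ↦ true,  F ↦ false,  G ↦ false

Suppose B = false.
Suppose E = true.
Unit clause (A) forces A = true.
Unit clause (!D) forces D = false.
Suppose C = false.
Unit clause (!F) forces F = false.
Every clause is now satisfied; G is unconstrained.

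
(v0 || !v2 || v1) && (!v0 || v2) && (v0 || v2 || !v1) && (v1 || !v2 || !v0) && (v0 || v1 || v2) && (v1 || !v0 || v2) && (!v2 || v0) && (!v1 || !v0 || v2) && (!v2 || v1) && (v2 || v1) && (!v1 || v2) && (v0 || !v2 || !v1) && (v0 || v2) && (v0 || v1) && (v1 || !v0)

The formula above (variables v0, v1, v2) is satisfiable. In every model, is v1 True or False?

Suppose v1 = false.
Unit clause (!v2) forces v2 = false.
But (v2) is also a unit clause — contradiction.
So every satisfying assignment has v1 = True.

True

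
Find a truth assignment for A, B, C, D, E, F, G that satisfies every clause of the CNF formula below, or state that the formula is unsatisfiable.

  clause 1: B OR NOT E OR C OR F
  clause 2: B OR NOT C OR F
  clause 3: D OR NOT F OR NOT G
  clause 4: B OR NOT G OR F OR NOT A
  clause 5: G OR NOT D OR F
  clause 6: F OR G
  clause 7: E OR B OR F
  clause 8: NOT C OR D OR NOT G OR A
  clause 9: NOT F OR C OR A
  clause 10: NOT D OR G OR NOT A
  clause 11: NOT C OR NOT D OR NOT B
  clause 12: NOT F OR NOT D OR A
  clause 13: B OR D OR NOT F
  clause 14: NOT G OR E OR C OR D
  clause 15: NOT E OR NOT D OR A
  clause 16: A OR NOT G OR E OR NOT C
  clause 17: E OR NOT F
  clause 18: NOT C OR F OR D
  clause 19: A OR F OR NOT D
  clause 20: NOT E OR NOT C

A=true,  B=false,  C=false,  D=true,  E=true,  F=true,  G=true

Try F = true.
(E) alone gives E = true.
(NOT C) alone gives C = false.
(A) alone gives A = true.
Try D = true.
(G) alone gives G = true.
All clauses hold; B can take either value.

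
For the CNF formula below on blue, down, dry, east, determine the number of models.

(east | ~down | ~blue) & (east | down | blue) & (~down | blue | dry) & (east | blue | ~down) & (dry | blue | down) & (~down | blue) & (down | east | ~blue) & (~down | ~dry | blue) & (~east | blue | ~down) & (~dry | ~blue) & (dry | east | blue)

3

There are 2^4 = 16 truth assignments over (blue, down, dry, east).
Check each against the 11 clauses (columns in the order blue, down, dry, east):
  F F F F  ✗ fails (east | down | blue)
  F F F T  ✗ fails (dry | blue | down)
  F F T F  ✗ fails (east | down | blue)
  F F T T  ✓ satisfies all
  F T F F  ✗ fails (~down | blue | dry)
  F T F T  ✗ fails (~down | blue | dry)
  F T T F  ✗ fails (east | blue | ~down)
  F T T T  ✗ fails (~down | blue)
  T F F F  ✗ fails (down | east | ~blue)
  T F F T  ✓ satisfies all
  T F T F  ✗ fails (down | east | ~blue)
  T F T T  ✗ fails (~dry | ~blue)
  T T F F  ✗ fails (east | ~down | ~blue)
  T T F T  ✓ satisfies all
  T T T F  ✗ fails (east | ~down | ~blue)
  T T T T  ✗ fails (~dry | ~blue)
3 of the 16 rows are models.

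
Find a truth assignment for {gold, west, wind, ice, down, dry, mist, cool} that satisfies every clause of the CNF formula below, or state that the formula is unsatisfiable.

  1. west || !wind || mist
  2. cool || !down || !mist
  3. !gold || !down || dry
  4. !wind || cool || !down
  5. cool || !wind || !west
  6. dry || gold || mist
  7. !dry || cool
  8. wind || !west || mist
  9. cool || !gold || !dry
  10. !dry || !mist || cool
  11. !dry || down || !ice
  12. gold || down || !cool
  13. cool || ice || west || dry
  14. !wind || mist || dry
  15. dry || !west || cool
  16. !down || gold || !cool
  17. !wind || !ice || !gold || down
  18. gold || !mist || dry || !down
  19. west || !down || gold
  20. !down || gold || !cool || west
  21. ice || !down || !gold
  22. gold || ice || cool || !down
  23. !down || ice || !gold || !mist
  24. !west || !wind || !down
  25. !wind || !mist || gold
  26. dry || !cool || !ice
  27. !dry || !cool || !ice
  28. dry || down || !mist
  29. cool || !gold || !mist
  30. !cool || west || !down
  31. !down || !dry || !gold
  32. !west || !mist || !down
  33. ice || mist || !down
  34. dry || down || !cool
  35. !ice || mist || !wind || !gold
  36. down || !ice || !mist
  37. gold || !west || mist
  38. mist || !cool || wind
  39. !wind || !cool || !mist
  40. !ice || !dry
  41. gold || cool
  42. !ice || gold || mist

gold ↦ true; west ↦ true; wind ↦ false; ice ↦ false; down ↦ false; dry ↦ true; mist ↦ true; cool ↦ true

Try dry = true.
From the singleton clause (cool), cool = true.
From the singleton clause (!ice), ice = false.
Try gold = true.
From the singleton clause (!down), down = false.
Try mist = true.
From the singleton clause (!wind), wind = false.
No clause remains; west is free.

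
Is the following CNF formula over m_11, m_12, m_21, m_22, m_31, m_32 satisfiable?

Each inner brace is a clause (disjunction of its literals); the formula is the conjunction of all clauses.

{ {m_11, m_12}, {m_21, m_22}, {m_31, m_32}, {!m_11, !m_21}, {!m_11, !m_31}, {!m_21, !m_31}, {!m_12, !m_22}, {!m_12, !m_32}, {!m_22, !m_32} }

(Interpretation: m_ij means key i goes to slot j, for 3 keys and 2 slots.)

Case m_11 = true:
From the singleton clause (!m_21), m_21 = false.
From the singleton clause (m_22), m_22 = true.
From the singleton clause (!m_31), m_31 = false.
From the singleton clause (m_32), m_32 = true.
That conflicts with the unit clause (!m_32).
Backtrack on m_11: now try m_11 = false.
From the singleton clause (m_12), m_12 = true.
From the singleton clause (!m_22), m_22 = false.
From the singleton clause (m_21), m_21 = true.
From the singleton clause (!m_31), m_31 = false.
From the singleton clause (m_32), m_32 = true.
That conflicts with the unit clause (!m_32).
Both values of m_11 lead to a conflict.
No assignment satisfies every clause.

Unsatisfiable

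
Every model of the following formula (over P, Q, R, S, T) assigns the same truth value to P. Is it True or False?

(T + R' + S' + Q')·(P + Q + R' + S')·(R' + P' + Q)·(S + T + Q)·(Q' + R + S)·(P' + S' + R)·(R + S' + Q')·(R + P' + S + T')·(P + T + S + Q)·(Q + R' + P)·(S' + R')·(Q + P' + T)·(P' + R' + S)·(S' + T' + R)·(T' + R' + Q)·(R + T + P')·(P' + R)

Suppose P = 1.
The clause (R) is unit, so R = 1.
The clause (Q) is unit, so Q = 1.
The clause (S') is unit, so S = 0.
But (S) is also a unit clause — contradiction.
So every satisfying assignment has P = False.

False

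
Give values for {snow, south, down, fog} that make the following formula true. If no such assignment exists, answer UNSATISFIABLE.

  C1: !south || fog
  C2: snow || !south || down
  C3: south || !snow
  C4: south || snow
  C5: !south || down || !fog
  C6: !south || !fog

Suppose south = false.
The clause (!snow) is unit, so snow = false.
Now (snow) is unsatisfied and unit — conflict.
So south must be the other value — set south = true.
The clause (fog) is unit, so fog = true.
Now (!fog) is unsatisfied and unit — conflict.
Either choice for south ends in contradiction.

UNSATISFIABLE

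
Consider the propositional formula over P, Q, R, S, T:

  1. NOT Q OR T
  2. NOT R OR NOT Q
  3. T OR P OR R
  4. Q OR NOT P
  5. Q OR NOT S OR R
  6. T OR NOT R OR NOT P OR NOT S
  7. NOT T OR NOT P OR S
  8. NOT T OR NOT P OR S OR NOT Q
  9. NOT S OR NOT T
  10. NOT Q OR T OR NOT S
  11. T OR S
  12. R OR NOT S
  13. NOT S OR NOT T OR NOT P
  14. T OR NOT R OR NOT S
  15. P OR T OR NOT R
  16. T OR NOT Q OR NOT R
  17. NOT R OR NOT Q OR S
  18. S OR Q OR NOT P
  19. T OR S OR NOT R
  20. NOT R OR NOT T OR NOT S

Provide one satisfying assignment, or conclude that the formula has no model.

P ↦ false; Q ↦ false; R ↦ true; S ↦ false; T ↦ true

Try Q = false.
From the singleton clause (NOT P), P = false.
Try T = true.
From the singleton clause (NOT S), S = false.
Every clause is now satisfied; R is unconstrained.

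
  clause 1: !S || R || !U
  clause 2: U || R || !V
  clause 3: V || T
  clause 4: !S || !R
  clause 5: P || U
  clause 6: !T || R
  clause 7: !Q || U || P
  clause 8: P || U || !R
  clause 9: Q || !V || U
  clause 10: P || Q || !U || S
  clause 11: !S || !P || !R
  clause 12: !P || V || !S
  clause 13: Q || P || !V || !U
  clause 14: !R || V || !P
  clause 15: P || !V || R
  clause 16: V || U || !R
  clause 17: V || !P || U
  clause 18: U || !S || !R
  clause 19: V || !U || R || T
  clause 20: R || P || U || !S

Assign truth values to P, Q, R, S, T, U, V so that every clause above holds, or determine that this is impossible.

P=true,  Q=true,  R=true,  S=false,  T=false,  U=false,  V=true

Suppose V = true.
Suppose U = false.
Unit clause (R) forces R = true.
Unit clause (!S) forces S = false.
Unit clause (P) forces P = true.
Unit clause (Q) forces Q = true.
All clauses hold; T can take either value.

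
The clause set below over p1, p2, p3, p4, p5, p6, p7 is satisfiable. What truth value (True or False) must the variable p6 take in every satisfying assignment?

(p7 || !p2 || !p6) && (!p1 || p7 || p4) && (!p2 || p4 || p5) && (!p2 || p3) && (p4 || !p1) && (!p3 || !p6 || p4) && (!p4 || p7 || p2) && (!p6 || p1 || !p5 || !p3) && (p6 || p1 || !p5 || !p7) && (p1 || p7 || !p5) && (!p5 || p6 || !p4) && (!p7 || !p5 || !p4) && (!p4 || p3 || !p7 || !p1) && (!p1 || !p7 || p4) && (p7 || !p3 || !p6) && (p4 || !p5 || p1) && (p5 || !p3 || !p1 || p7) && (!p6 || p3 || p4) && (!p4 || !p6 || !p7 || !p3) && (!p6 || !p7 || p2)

Suppose p6 = true.
Branch on p7: set p7 = true.
From the singleton clause (p2), p2 = true.
From the singleton clause (p3), p3 = true.
From the singleton clause (p4), p4 = true.
But (!p4) is also a unit clause — contradiction.
Backtrack on p7: now try p7 = false.
From the singleton clause (!p2), p2 = false.
From the singleton clause (!p4), p4 = false.
From the singleton clause (!p1), p1 = false.
From the singleton clause (!p3), p3 = false.
But (p3) is also a unit clause — contradiction.
Both values of p7 lead to a conflict.
So every satisfying assignment has p6 = False.

False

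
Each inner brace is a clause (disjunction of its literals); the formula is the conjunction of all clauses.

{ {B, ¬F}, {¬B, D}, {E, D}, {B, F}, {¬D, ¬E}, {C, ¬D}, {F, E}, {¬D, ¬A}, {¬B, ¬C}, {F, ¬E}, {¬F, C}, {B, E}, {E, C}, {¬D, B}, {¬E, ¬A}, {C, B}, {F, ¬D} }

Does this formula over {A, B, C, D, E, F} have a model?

Branch on B: set B = True.
Unit clause (D) forces D = True.
Unit clause (¬E) forces E = False.
Unit clause (C) forces C = True.
That conflicts with the unit clause (¬C).
That branch fails; take B = False instead.
Unit clause (¬F) forces F = False.
That conflicts with the unit clause (F).
Either choice for B ends in contradiction.
No assignment satisfies every clause.

Unsatisfiable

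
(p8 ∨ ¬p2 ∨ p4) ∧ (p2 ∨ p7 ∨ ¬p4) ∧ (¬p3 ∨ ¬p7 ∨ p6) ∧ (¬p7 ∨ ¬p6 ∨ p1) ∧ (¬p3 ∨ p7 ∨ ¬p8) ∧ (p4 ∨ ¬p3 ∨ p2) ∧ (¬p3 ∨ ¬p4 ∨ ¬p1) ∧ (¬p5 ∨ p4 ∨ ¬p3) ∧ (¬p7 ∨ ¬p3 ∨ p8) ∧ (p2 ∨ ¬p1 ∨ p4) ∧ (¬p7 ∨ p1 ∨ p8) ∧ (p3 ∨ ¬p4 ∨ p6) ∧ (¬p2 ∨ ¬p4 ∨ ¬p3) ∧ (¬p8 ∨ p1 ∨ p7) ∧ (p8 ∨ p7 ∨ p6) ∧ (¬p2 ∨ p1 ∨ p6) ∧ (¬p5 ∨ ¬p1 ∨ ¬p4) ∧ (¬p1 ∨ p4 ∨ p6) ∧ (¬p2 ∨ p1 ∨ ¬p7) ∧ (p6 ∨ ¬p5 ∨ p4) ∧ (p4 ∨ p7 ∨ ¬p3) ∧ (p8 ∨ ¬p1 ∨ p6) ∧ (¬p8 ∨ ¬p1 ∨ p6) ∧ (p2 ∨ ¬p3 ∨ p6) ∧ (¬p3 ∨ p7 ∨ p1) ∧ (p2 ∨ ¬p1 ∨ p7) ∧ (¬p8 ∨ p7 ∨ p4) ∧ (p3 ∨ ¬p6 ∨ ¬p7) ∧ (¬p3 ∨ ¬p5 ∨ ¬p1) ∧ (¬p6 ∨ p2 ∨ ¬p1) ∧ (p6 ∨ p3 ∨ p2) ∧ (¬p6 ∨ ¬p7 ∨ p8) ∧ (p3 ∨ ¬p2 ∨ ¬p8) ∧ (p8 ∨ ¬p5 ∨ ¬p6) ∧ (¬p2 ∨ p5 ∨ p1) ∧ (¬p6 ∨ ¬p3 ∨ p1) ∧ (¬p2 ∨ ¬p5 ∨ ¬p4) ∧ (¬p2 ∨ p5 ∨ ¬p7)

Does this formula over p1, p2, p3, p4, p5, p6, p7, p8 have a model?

Branch on p8: set p8 = False.
Branch on p2: set p2 = False.
Branch on p7: set p7 = False.
From the singleton clause (¬p4), p4 = False.
From the singleton clause (¬p3), p3 = False.
From the singleton clause (¬p1), p1 = False.
From the singleton clause (p6), p6 = True.
From the singleton clause (¬p5), p5 = False.
All clauses are satisfied.
A satisfying assignment: p1 ↦ False,  p2 ↦ False,  p3 ↦ False,  p4 ↦ False,  p5 ↦ False,  p6 ↦ True,  p7 ↦ False,  p8 ↦ False.

Yes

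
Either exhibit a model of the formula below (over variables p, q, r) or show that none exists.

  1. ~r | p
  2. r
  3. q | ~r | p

The clause (r) is unit, so r = 1.
The clause (p) is unit, so p = 1.
No clause remains; q is free.

p: 1,  q: 1,  r: 1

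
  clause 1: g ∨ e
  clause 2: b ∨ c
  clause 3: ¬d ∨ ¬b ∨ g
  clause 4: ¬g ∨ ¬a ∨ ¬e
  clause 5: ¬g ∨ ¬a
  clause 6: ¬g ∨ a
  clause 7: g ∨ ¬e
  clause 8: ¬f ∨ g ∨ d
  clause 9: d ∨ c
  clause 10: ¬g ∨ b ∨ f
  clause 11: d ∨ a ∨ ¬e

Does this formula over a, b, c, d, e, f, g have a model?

Branch on g: set g = True.
(¬a) alone gives a = False.
Now (a) is unsatisfied and unit — conflict.
That branch fails; take g = False instead.
(e) alone gives e = True.
Now (¬e) is unsatisfied and unit — conflict.
Neither g = True nor g = False works.
No assignment satisfies every clause.

No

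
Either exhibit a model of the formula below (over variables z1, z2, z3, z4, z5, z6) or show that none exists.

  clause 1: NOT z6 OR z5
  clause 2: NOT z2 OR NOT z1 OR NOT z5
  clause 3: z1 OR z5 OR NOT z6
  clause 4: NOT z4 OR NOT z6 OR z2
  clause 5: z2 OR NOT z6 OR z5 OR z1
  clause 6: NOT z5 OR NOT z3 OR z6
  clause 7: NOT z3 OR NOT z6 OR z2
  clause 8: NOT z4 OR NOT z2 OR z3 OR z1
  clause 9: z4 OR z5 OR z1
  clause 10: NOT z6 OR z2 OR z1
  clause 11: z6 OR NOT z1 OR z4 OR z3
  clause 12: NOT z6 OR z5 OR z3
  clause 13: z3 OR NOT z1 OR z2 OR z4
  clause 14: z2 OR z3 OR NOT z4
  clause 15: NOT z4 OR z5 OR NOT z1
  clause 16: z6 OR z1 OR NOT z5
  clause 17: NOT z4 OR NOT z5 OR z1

Branch on z6: set z6 = true.
The clause (z5) is unit, so z5 = true.
Branch on z2: set z2 = true.
The clause (NOT z1) is unit, so z1 = false.
The clause (NOT z4) is unit, so z4 = false.
No clause remains; z3 is free.

z1=false, z2=true, z3=true, z4=false, z5=true, z6=true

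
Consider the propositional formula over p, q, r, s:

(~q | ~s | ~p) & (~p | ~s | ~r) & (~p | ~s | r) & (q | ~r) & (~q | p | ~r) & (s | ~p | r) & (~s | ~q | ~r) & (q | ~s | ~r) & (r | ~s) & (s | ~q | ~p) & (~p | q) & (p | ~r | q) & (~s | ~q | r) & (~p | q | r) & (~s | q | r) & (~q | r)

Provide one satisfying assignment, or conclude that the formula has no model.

Suppose q = 0.
From the singleton clause (~r), r = 0.
From the singleton clause (~s), s = 0.
From the singleton clause (~p), p = 0.
This assignment satisfies each clause.

p: 0, q: 0, r: 0, s: 0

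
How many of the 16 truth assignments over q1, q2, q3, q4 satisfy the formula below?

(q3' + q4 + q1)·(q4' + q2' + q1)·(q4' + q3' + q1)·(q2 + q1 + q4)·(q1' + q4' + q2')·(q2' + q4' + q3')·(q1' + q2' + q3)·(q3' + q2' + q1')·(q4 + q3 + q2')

5

There are 2^4 = 16 truth assignments over (q1, q2, q3, q4).
Check each against the 9 clauses (columns in the order q1, q2, q3, q4):
  F F F F  ✗ fails (q2 + q1 + q4)
  F F F T  ✓ satisfies all
  F F T F  ✗ fails (q3' + q4 + q1)
  F F T T  ✗ fails (q4' + q3' + q1)
  F T F F  ✗ fails (q4 + q3 + q2')
  F T F T  ✗ fails (q4' + q2' + q1)
  F T T F  ✗ fails (q3' + q4 + q1)
  F T T T  ✗ fails (q4' + q2' + q1)
  T F F F  ✓ satisfies all
  T F F T  ✓ satisfies all
  T F T F  ✓ satisfies all
  T F T T  ✓ satisfies all
  T T F F  ✗ fails (q1' + q2' + q3)
  T T F T  ✗ fails (q1' + q4' + q2')
  T T T F  ✗ fails (q3' + q2' + q1')
  T T T T  ✗ fails (q1' + q4' + q2')
5 of the 16 rows are models.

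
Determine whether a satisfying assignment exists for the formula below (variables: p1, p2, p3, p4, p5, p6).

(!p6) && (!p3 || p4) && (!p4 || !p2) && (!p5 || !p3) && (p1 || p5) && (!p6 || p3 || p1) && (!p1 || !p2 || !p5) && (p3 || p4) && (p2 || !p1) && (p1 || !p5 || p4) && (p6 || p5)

Yes, satisfiable

Unit clause (!p6) forces p6 = false.
Unit clause (p5) forces p5 = true.
Unit clause (!p3) forces p3 = false.
Unit clause (p4) forces p4 = true.
Unit clause (!p2) forces p2 = false.
Unit clause (!p1) forces p1 = false.
Every clause now holds.
A satisfying assignment: p1=false, p2=false, p3=false, p4=true, p5=true, p6=false.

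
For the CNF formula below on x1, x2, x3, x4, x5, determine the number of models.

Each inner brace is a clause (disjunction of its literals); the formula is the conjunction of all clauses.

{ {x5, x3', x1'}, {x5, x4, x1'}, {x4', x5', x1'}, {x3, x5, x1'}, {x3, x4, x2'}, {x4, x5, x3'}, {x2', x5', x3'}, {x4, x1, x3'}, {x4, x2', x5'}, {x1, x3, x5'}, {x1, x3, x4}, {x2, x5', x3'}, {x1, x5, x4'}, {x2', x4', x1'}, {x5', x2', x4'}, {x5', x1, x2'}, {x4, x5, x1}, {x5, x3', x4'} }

There are 2^5 = 32 truth assignments over (x1, x2, x3, x4, x5).
Split on x2. With x2 = 1, the clauses containing x2 are satisfied and x2' drops from the rest; 0 of the 2^4 = 16 assignments to the other variables satisfy what remains.
With x2 = 0, by the same count on the reduced clause set, 1 assignment works.
Total: 0 + 1 = 1.

1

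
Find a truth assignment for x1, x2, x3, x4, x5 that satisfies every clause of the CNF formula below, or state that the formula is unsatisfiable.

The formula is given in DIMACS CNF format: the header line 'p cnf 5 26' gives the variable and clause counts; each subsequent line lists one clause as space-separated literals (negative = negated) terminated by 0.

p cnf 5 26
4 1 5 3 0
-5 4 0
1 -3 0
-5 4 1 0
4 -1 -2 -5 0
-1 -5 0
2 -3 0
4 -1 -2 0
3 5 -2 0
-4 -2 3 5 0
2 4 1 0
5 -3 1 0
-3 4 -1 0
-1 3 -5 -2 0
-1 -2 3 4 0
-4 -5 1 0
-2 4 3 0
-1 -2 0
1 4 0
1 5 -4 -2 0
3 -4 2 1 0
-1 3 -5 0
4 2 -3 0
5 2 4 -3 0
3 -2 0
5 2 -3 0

Case x5 = False:
Case x1 = True:
Unit clause (¬x2) forces x2 = False.
Unit clause (¬x3) forces x3 = False.
Every clause is now satisfied; x4 is unconstrained.

x1 ↦ True, x2 ↦ False, x3 ↦ False, x4 ↦ False, x5 ↦ False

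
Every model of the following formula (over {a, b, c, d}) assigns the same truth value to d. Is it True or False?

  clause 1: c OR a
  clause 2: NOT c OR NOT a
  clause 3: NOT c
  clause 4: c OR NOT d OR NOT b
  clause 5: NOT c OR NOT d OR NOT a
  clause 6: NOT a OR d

Suppose d = false.
The clause (NOT c) is unit, so c = false.
The clause (a) is unit, so a = true.
That conflicts with the unit clause (NOT a).
So every satisfying assignment has d = True.

True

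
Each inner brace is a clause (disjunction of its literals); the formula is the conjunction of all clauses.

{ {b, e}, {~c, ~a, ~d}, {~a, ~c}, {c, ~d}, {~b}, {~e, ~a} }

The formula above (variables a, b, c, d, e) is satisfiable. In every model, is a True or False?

Suppose a = 1.
Unit clause (~c) forces c = 0.
Unit clause (~d) forces d = 0.
Unit clause (~b) forces b = 0.
Unit clause (e) forces e = 1.
Now (~e) is unsatisfied and unit — conflict.
So every satisfying assignment has a = False.

False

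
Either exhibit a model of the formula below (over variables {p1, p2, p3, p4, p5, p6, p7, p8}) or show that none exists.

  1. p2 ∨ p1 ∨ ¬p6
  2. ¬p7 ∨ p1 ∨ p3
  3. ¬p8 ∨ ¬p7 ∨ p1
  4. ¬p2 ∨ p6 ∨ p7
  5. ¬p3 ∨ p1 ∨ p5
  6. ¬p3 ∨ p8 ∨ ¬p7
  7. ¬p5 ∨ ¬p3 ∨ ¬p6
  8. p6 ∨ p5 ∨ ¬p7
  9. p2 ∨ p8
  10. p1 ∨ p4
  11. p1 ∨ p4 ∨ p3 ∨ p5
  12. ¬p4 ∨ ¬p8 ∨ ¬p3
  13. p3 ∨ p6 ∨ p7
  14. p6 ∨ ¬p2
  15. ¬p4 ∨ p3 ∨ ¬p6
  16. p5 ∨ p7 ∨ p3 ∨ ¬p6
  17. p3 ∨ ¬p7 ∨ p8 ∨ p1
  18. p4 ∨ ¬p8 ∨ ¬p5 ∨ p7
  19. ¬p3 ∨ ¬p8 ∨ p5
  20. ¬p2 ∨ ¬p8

Try p2 = False.
The clause (p8) is unit, so p8 = True.
Try p1 = True.
Try p4 = False.
Try p5 = False.
The clause (¬p3) is unit, so p3 = False.
Try p6 = True.
The clause (p7) is unit, so p7 = True.
Every clause now holds.

p1=True, p2=False, p3=False, p4=False, p5=False, p6=True, p7=True, p8=True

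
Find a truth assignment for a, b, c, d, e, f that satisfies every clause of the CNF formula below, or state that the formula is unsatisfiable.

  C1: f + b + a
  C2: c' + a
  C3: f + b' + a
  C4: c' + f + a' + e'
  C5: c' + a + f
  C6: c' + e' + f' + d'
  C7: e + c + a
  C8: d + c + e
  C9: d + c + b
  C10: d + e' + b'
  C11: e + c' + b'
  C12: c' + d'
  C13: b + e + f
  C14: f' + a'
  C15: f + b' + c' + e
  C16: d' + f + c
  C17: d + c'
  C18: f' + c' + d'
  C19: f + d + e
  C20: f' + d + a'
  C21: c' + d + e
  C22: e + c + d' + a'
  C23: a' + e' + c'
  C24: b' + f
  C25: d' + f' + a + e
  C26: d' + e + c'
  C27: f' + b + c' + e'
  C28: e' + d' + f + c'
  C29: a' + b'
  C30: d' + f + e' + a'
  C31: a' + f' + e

a ↦ 0,  b ↦ 1,  c ↦ 0,  d ↦ 1,  e ↦ 1,  f ↦ 1

Try c = 0.
Try e = 1.
Try d = 1.
From the singleton clause (f), f = 1.
From the singleton clause (a'), a = 0.
No clause remains; b is free.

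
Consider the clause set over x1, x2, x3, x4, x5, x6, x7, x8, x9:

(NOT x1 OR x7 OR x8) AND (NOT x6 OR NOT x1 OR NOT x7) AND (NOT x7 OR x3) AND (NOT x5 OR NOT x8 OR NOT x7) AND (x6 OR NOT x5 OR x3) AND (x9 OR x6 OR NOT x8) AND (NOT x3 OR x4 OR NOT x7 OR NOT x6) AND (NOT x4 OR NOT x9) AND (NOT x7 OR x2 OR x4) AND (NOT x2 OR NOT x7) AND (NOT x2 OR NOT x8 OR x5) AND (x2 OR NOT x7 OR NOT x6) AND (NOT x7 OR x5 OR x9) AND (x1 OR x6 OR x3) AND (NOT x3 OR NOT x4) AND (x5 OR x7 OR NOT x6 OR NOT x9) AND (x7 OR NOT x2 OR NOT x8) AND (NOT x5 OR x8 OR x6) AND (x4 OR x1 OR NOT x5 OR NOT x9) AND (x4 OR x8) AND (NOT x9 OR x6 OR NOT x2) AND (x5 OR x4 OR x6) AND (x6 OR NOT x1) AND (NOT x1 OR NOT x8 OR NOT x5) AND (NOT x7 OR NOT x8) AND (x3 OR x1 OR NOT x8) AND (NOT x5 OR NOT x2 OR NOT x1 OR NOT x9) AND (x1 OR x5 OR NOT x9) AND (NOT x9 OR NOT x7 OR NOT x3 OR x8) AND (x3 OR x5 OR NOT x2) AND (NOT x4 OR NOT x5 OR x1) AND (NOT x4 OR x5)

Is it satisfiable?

Satisfiable

Case x7 = false:
Case x1 = false:
Case x4 = false:
Unit clause (x8) forces x8 = true.
Unit clause (NOT x2) forces x2 = false.
Unit clause (x3) forces x3 = true.
Case x9 = false:
Unit clause (x6) forces x6 = true.
All clauses hold; x5 can take either value.
A satisfying assignment: x1=false, x2=false, x3=true, x4=false, x5=false, x6=true, x7=false, x8=true, x9=false.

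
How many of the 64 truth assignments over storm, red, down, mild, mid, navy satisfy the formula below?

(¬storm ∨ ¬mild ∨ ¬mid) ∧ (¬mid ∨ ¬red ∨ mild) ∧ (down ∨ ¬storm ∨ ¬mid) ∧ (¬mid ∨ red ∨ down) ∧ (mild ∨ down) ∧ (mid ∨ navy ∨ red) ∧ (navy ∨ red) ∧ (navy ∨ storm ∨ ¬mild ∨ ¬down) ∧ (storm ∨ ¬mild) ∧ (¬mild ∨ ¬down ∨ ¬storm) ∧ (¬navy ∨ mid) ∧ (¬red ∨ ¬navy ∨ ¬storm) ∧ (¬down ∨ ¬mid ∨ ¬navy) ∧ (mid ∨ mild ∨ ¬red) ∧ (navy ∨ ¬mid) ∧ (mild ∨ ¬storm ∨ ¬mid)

1

There are 2^6 = 64 truth assignments over (storm, red, down, mild, mid, navy).
Split on storm. With storm = True, the clauses containing storm are satisfied and ¬storm drops from the rest; 1 of the 2^5 = 32 assignments to the other variables satisfy what remains.
With storm = False, by the same count on the reduced clause set, 0 assignments work.
Total: 1 + 0 = 1.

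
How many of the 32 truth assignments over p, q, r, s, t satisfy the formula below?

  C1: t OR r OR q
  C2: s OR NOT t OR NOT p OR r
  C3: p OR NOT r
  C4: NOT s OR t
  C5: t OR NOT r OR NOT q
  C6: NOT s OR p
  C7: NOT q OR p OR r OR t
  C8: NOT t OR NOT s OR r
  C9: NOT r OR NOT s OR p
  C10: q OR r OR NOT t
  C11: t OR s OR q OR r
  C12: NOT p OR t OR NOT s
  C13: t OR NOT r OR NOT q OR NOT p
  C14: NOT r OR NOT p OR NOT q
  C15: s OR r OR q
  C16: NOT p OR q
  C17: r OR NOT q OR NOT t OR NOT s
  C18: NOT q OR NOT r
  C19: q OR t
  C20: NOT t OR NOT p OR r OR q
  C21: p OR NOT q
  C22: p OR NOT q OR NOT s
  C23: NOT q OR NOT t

There are 2^5 = 32 truth assignments over (p, q, r, s, t).
Split on p. With p = true, the clauses containing p are satisfied and NOT p drops from the rest; 1 of the 2^4 = 16 assignments to the other variables satisfy what remains.
With p = false, by the same count on the reduced clause set, 0 assignments work.
Total: 1 + 0 = 1.

1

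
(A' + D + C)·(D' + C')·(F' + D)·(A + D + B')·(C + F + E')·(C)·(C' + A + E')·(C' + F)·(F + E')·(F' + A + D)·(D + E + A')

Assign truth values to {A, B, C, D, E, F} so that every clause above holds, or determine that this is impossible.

The clause (C) is unit, so C = 1.
The clause (D') is unit, so D = 0.
The clause (F') is unit, so F = 0.
Now (F) is unsatisfied and unit — conflict.

UNSATISFIABLE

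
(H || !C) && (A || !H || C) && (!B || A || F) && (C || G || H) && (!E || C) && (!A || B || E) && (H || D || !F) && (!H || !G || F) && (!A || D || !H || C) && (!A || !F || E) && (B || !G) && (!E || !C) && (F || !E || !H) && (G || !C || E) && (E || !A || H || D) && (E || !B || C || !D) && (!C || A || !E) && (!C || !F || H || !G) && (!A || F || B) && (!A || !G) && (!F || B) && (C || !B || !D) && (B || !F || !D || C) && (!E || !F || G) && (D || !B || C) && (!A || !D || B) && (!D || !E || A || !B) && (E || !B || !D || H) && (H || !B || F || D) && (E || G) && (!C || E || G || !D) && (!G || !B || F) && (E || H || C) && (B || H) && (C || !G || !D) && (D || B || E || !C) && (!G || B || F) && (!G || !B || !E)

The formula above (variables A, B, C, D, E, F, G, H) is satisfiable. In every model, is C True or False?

True

Suppose C = false.
The clause (!E) is unit, so E = false.
The clause (G) is unit, so G = true.
The clause (B) is unit, so B = true.
The clause (!D) is unit, so D = false.
But (D) is also a unit clause — contradiction.
So every satisfying assignment has C = True.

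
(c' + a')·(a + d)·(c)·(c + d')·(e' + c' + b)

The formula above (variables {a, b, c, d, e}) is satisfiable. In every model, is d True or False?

Suppose d = 0.
(a) alone gives a = 1.
(c') alone gives c = 0.
But (c) is also a unit clause — contradiction.
So every satisfying assignment has d = True.

True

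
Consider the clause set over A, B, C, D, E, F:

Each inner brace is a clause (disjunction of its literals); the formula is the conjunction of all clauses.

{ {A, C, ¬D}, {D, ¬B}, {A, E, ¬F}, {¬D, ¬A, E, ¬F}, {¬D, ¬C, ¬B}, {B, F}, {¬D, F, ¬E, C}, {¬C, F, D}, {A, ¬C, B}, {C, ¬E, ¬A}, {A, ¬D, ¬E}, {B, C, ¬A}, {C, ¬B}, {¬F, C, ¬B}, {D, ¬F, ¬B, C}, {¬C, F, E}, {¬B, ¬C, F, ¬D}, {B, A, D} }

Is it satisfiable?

Case D = False:
The clause (¬B) is unit, so B = False.
The clause (F) is unit, so F = True.
The clause (A) is unit, so A = True.
The clause (C) is unit, so C = True.
No clause remains; E is free.
A satisfying assignment: A ↦ True,  B ↦ False,  C ↦ True,  D ↦ False,  E ↦ True,  F ↦ True.

Yes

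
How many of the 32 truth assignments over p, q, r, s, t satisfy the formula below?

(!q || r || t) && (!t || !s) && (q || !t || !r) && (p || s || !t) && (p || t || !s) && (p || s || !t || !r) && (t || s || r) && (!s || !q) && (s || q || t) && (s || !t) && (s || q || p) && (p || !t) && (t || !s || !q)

There are 2^5 = 32 truth assignments over (p, q, r, s, t).
Split on r. With r = true, the clauses containing r are satisfied and !r drops from the rest; 3 of the 2^4 = 16 assignments to the other variables satisfy what remains.
With r = false, by the same count on the reduced clause set, 1 assignment works.
(One model: p=F, q=T, r=T, s=F, t=F.)
Total: 3 + 1 = 4.

4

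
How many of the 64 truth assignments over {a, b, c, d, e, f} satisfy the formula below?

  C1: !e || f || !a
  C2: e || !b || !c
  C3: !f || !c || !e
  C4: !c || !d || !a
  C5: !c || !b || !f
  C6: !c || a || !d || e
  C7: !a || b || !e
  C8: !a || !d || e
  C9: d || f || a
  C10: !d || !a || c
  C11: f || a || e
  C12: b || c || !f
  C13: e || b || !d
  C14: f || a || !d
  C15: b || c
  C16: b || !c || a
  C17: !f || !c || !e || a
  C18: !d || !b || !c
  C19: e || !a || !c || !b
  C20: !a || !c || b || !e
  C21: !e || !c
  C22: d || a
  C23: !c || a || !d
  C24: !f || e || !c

There are 2^6 = 64 truth assignments over (a, b, c, d, e, f).
Split on d. With d = true, the clauses containing d are satisfied and !d drops from the rest; 2 of the 2^5 = 32 assignments to the other variables satisfy what remains.
With d = false, by the same count on the reduced clause set, 4 assignments work.
Total: 2 + 4 = 6.

6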